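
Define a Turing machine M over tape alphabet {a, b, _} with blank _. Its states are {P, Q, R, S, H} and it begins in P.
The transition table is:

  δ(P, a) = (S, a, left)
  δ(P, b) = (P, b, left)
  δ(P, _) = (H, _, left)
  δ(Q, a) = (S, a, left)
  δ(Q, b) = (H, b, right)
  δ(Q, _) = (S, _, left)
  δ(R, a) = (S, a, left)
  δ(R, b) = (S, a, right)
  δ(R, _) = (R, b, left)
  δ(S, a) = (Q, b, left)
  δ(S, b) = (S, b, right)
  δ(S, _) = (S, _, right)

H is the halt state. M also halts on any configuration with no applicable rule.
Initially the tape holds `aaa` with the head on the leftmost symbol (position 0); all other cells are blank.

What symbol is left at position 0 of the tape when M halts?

b

P | __[a]aa   read a → write a, move left, go to S
S | _[_]aaa   read _ → write _, move right, go to S
S | __[a]aa   read a → write b, move left, go to Q
Q | _[_]baa   read _ → write _, move left, go to S
S | [_]_baa   read _ → write _, move right, go to S
S | _[_]baa   read _ → write _, move right, go to S
S | __[b]aa   read b → write b, move right, go to S
S | __b[a]a   read a → write b, move left, go to Q
Q | __[b]ba   read b → write b, move right, go to H
H | __b[b]a
Cell 0 holds b when M halts.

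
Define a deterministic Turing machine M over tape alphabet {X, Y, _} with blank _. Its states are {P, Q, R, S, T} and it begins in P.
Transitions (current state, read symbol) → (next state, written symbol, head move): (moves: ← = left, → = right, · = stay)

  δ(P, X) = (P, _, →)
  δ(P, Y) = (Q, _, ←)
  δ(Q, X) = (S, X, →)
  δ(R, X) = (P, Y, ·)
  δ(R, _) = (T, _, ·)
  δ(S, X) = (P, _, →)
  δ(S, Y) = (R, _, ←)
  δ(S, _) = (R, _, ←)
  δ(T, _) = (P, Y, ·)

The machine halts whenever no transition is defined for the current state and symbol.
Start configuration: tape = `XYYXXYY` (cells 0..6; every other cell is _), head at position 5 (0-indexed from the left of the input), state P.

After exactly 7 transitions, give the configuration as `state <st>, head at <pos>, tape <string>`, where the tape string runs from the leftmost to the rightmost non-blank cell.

state R, head at 3, tape XYYX__Y

state=P head=5 tape=XYYXX[Y]Y   (P,Y)→(Q,_,←)
state=Q head=4 tape=XYYX[X]_Y   (Q,X)→(S,X,→)
state=S head=5 tape=XYYXX[_]Y   (S,_)→(R,_,←)
state=R head=4 tape=XYYX[X]_Y   (R,X)→(P,Y,·)
state=P head=4 tape=XYYX[Y]_Y   (P,Y)→(Q,_,←)
state=Q head=3 tape=XYY[X]__Y   (Q,X)→(S,X,→)
state=S head=4 tape=XYYX[_]_Y   (S,_)→(R,_,←)
state=R head=3 tape=XYY[X]__Y
After 7 steps: state R, head at 3, tape XYYX__Y.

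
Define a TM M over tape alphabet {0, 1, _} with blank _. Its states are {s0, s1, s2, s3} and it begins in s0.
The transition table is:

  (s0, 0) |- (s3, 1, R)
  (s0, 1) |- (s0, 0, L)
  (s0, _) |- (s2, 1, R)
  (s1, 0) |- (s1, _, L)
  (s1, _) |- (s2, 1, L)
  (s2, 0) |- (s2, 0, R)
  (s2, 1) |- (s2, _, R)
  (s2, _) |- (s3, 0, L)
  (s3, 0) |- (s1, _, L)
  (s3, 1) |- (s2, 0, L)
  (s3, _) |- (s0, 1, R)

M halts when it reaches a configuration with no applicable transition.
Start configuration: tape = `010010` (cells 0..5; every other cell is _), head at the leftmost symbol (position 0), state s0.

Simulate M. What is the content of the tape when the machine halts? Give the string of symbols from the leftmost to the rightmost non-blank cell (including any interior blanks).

state=s0 head=0 tape=[0]10010_   (s0,0)→(s3,1,R)
state=s3 head=1 tape=1[1]0010_   (s3,1)→(s2,0,L)
state=s2 head=0 tape=[1]00010_   (s2,1)→(s2,_,R)
state=s2 head=1 tape=_[0]0010_   (s2,0)→(s2,0,R)
state=s2 head=2 tape=_0[0]010_   (s2,0)→(s2,0,R)
state=s2 head=3 tape=_00[0]10_   (s2,0)→(s2,0,R)
state=s2 head=4 tape=_000[1]0_   (s2,1)→(s2,_,R)
state=s2 head=5 tape=_000_[0]_   (s2,0)→(s2,0,R)
state=s2 head=6 tape=_000_0[_]   (s2,_)→(s3,0,L)
state=s3 head=5 tape=_000_[0]0   (s3,0)→(s1,_,L)
state=s1 head=4 tape=_000[_]_0   (s1,_)→(s2,1,L)
state=s2 head=3 tape=_00[0]1_0   (s2,0)→(s2,0,R)
state=s2 head=4 tape=_000[1]_0   (s2,1)→(s2,_,R)
state=s2 head=5 tape=_000_[_]0   (s2,_)→(s3,0,L)
state=s3 head=4 tape=_000[_]00   (s3,_)→(s0,1,R)
state=s0 head=5 tape=_0001[0]0   (s0,0)→(s3,1,R)
state=s3 head=6 tape=_00011[0]   (s3,0)→(s1,_,L)
state=s1 head=5 tape=_0001[1]_
The non-blank tape span at halt is 00011.

00011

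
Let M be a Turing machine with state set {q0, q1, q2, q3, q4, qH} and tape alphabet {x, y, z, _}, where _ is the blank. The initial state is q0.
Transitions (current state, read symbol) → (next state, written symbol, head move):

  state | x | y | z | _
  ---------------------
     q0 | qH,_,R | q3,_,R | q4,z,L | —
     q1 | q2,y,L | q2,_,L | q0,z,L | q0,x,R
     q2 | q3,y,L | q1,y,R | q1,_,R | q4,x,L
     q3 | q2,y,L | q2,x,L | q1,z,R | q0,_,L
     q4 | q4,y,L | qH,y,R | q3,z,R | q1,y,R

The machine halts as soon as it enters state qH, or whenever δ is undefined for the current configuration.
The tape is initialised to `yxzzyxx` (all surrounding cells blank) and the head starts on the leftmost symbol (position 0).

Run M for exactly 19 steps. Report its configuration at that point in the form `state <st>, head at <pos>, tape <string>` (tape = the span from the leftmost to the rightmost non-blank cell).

state=q0 head=0 tape=_[y]xzzyxx   (q0,y)→(q3,_,R)
state=q3 head=1 tape=__[x]zzyxx   (q3,x)→(q2,y,L)
state=q2 head=0 tape=_[_]yzzyxx   (q2,_)→(q4,x,L)
state=q4 head=-1 tape=[_]xyzzyxx   (q4,_)→(q1,y,R)
state=q1 head=0 tape=y[x]yzzyxx   (q1,x)→(q2,y,L)
state=q2 head=-1 tape=[y]yyzzyxx   (q2,y)→(q1,y,R)
state=q1 head=0 tape=y[y]yzzyxx   (q1,y)→(q2,_,L)
state=q2 head=-1 tape=[y]_yzzyxx   (q2,y)→(q1,y,R)
state=q1 head=0 tape=y[_]yzzyxx   (q1,_)→(q0,x,R)
state=q0 head=1 tape=yx[y]zzyxx   (q0,y)→(q3,_,R)
state=q3 head=2 tape=yx_[z]zyxx   (q3,z)→(q1,z,R)
state=q1 head=3 tape=yx_z[z]yxx   (q1,z)→(q0,z,L)
state=q0 head=2 tape=yx_[z]zyxx   (q0,z)→(q4,z,L)
state=q4 head=1 tape=yx[_]zzyxx   (q4,_)→(q1,y,R)
state=q1 head=2 tape=yxy[z]zyxx   (q1,z)→(q0,z,L)
state=q0 head=1 tape=yx[y]zzyxx   (q0,y)→(q3,_,R)
state=q3 head=2 tape=yx_[z]zyxx   (q3,z)→(q1,z,R)
state=q1 head=3 tape=yx_z[z]yxx   (q1,z)→(q0,z,L)
state=q0 head=2 tape=yx_[z]zyxx   (q0,z)→(q4,z,L)
state=q4 head=1 tape=yx[_]zzyxx
After 19 steps: state q4, head at 1, tape yx_zzyxx.

state q4, head at 1, tape yx_zzyxx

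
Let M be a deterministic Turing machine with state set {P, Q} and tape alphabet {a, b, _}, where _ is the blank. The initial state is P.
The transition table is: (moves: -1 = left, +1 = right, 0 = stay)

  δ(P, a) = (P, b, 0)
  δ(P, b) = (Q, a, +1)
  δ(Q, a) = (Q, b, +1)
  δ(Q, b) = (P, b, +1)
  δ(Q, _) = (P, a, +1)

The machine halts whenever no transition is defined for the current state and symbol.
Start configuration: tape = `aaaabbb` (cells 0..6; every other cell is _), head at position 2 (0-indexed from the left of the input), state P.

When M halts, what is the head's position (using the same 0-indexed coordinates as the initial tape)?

P | aa[a]abbb_   read a → write b, move 0, go to P
P | aa[b]abbb_   read b → write a, move +1, go to Q
Q | aaa[a]bbb_   read a → write b, move +1, go to Q
Q | aaab[b]bb_   read b → write b, move +1, go to P
P | aaabb[b]b_   read b → write a, move +1, go to Q
Q | aaabba[b]_   read b → write b, move +1, go to P
P | aaabbab[_]
At halt the head is at cell 7.

7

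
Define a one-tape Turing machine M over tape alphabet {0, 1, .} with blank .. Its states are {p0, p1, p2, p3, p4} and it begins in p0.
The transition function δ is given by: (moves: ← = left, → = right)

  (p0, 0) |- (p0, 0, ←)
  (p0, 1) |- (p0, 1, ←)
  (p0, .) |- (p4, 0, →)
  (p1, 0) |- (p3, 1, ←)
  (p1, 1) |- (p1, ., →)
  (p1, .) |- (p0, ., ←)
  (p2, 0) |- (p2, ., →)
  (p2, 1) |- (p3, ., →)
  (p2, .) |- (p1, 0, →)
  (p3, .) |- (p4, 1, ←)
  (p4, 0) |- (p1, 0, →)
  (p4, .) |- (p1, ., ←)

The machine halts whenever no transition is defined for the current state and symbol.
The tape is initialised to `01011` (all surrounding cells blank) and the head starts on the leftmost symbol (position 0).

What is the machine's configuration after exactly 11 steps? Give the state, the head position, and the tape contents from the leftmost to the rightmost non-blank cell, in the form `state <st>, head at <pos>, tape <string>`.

state=p0 head=0 tape=.[0]1011.   (p0,0)→(p0,0,←)
state=p0 head=-1 tape=[.]01011.   (p0,.)→(p4,0,→)
state=p4 head=0 tape=0[0]1011.   (p4,0)→(p1,0,→)
state=p1 head=1 tape=00[1]011.   (p1,1)→(p1,.,→)
state=p1 head=2 tape=00.[0]11.   (p1,0)→(p3,1,←)
state=p3 head=1 tape=00[.]111.   (p3,.)→(p4,1,←)
state=p4 head=0 tape=0[0]1111.   (p4,0)→(p1,0,→)
state=p1 head=1 tape=00[1]111.   (p1,1)→(p1,.,→)
state=p1 head=2 tape=00.[1]11.   (p1,1)→(p1,.,→)
state=p1 head=3 tape=00..[1]1.   (p1,1)→(p1,.,→)
state=p1 head=4 tape=00...[1].   (p1,1)→(p1,.,→)
state=p1 head=5 tape=00....[.]
After 11 steps: state p1, head at 5, tape 00.

state p1, head at 5, tape 00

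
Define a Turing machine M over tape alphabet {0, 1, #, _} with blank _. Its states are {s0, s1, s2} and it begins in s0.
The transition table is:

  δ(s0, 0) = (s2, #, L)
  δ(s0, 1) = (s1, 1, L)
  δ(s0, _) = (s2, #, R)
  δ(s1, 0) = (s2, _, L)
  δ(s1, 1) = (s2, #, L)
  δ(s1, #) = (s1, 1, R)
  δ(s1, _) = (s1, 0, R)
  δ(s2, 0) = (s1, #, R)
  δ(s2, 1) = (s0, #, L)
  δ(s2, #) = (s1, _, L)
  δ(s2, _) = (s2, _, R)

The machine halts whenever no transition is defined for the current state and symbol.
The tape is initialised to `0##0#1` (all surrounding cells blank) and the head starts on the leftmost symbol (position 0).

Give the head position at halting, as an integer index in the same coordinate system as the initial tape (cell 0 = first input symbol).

state=s0 head=0 tape=_[0]##0#1   (s0,0)→(s2,#,L)
state=s2 head=-1 tape=[_]###0#1   (s2,_)→(s2,_,R)
state=s2 head=0 tape=_[#]##0#1   (s2,#)→(s1,_,L)
state=s1 head=-1 tape=[_]_##0#1   (s1,_)→(s1,0,R)
state=s1 head=0 tape=0[_]##0#1   (s1,_)→(s1,0,R)
state=s1 head=1 tape=00[#]#0#1   (s1,#)→(s1,1,R)
state=s1 head=2 tape=001[#]0#1   (s1,#)→(s1,1,R)
state=s1 head=3 tape=0011[0]#1   (s1,0)→(s2,_,L)
state=s2 head=2 tape=001[1]_#1   (s2,1)→(s0,#,L)
state=s0 head=1 tape=00[1]#_#1   (s0,1)→(s1,1,L)
state=s1 head=0 tape=0[0]1#_#1   (s1,0)→(s2,_,L)
state=s2 head=-1 tape=[0]_1#_#1   (s2,0)→(s1,#,R)
state=s1 head=0 tape=#[_]1#_#1   (s1,_)→(s1,0,R)
state=s1 head=1 tape=#0[1]#_#1   (s1,1)→(s2,#,L)
state=s2 head=0 tape=#[0]##_#1   (s2,0)→(s1,#,R)
state=s1 head=1 tape=##[#]#_#1   (s1,#)→(s1,1,R)
state=s1 head=2 tape=##1[#]_#1   (s1,#)→(s1,1,R)
state=s1 head=3 tape=##11[_]#1   (s1,_)→(s1,0,R)
state=s1 head=4 tape=##110[#]1   (s1,#)→(s1,1,R)
state=s1 head=5 tape=##1101[1]   (s1,1)→(s2,#,L)
state=s2 head=4 tape=##110[1]#   (s2,1)→(s0,#,L)
state=s0 head=3 tape=##11[0]##   (s0,0)→(s2,#,L)
state=s2 head=2 tape=##1[1]###   (s2,1)→(s0,#,L)
state=s0 head=1 tape=##[1]####   (s0,1)→(s1,1,L)
state=s1 head=0 tape=#[#]1####   (s1,#)→(s1,1,R)
state=s1 head=1 tape=#1[1]####   (s1,1)→(s2,#,L)
state=s2 head=0 tape=#[1]#####   (s2,1)→(s0,#,L)
state=s0 head=-1 tape=[#]######
At halt the head is at cell -1.

-1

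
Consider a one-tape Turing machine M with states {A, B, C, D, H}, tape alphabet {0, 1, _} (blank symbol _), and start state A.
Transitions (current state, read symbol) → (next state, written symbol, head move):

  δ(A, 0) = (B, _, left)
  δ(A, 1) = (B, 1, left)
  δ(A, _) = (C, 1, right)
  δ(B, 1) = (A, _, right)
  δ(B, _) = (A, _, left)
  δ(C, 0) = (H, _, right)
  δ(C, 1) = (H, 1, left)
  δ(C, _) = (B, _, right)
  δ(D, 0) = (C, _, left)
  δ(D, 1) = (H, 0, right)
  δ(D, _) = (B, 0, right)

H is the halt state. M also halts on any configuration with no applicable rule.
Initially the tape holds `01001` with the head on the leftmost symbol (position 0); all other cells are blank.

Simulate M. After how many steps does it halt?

A | __[0]1001   read 0 → write _, move left, go to B
B | _[_]_1001   read _ → write _, move left, go to A
A | [_]__1001   read _ → write 1, move right, go to C
C | 1[_]_1001   read _ → write _, move right, go to B
B | 1_[_]1001   read _ → write _, move left, go to A
A | 1[_]_1001   read _ → write 1, move right, go to C
C | 11[_]1001   read _ → write _, move right, go to B
B | 11_[1]001   read 1 → write _, move right, go to A
A | 11__[0]01   read 0 → write _, move left, go to B
B | 11_[_]_01   read _ → write _, move left, go to A
A | 11[_]__01   read _ → write 1, move right, go to C
C | 111[_]_01   read _ → write _, move right, go to B
B | 111_[_]01   read _ → write _, move left, go to A
A | 111[_]_01   read _ → write 1, move right, go to C
C | 1111[_]01   read _ → write _, move right, go to B
B | 1111_[0]1
M halts after 15 transitions.

15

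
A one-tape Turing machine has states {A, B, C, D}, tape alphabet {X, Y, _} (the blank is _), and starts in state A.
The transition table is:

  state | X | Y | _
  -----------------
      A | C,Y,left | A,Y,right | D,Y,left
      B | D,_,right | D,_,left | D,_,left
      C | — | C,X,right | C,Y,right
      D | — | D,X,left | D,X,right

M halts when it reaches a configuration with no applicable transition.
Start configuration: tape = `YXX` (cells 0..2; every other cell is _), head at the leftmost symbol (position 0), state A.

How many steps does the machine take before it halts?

A | [Y]XX   read Y → write Y, move right, go to A
A | Y[X]X   read X → write Y, move left, go to C
C | [Y]YX   read Y → write X, move right, go to C
C | X[Y]X   read Y → write X, move right, go to C
C | XX[X]
M halts after 4 transitions.

4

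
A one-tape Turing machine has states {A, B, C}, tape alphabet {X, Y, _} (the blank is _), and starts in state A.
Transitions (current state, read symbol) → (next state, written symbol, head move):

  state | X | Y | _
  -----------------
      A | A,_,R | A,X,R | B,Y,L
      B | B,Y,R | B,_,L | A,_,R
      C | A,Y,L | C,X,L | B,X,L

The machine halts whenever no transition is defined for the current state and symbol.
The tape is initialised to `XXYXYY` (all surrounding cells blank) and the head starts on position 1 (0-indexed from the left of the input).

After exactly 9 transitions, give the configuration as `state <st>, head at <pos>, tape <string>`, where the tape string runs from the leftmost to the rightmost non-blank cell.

state=A head=1 tape=X[X]YXYY_   (A,X)→(A,_,R)
state=A head=2 tape=X_[Y]XYY_   (A,Y)→(A,X,R)
state=A head=3 tape=X_X[X]YY_   (A,X)→(A,_,R)
state=A head=4 tape=X_X_[Y]Y_   (A,Y)→(A,X,R)
state=A head=5 tape=X_X_X[Y]_   (A,Y)→(A,X,R)
state=A head=6 tape=X_X_XX[_]   (A,_)→(B,Y,L)
state=B head=5 tape=X_X_X[X]Y   (B,X)→(B,Y,R)
state=B head=6 tape=X_X_XY[Y]   (B,Y)→(B,_,L)
state=B head=5 tape=X_X_X[Y]_   (B,Y)→(B,_,L)
state=B head=4 tape=X_X_[X]__
After 9 steps: state B, head at 4, tape X_X_X.

state B, head at 4, tape X_X_X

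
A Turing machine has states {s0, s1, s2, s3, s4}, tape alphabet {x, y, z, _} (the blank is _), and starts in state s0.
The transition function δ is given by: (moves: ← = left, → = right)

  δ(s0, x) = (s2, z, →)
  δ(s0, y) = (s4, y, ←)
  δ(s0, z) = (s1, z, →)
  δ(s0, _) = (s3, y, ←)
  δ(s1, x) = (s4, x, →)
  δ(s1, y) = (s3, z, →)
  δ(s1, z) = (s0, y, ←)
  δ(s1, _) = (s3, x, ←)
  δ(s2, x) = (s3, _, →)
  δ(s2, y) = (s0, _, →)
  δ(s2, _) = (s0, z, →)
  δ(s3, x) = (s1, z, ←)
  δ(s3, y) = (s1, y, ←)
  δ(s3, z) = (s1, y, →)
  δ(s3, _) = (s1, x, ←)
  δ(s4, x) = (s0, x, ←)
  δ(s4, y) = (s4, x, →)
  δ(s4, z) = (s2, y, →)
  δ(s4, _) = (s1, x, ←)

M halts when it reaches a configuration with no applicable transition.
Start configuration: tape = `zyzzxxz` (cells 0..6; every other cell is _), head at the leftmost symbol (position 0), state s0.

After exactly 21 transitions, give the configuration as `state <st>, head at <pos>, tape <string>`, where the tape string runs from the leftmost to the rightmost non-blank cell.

s0 | [z]yzzxxz   read z → write z, move →, go to s1
s1 | z[y]zzxxz   read y → write z, move →, go to s3
s3 | zz[z]zxxz   read z → write y, move →, go to s1
s1 | zzy[z]xxz   read z → write y, move ←, go to s0
s0 | zz[y]yxxz   read y → write y, move ←, go to s4
s4 | z[z]yyxxz   read z → write y, move →, go to s2
s2 | zy[y]yxxz   read y → write _, move →, go to s0
s0 | zy_[y]xxz   read y → write y, move ←, go to s4
s4 | zy[_]yxxz   read _ → write x, move ←, go to s1
s1 | z[y]xyxxz   read y → write z, move →, go to s3
s3 | zz[x]yxxz   read x → write z, move ←, go to s1
s1 | z[z]zyxxz   read z → write y, move ←, go to s0
s0 | [z]yzyxxz   read z → write z, move →, go to s1
s1 | z[y]zyxxz   read y → write z, move →, go to s3
s3 | zz[z]yxxz   read z → write y, move →, go to s1
s1 | zzy[y]xxz   read y → write z, move →, go to s3
s3 | zzyz[x]xz   read x → write z, move ←, go to s1
s1 | zzy[z]zxz   read z → write y, move ←, go to s0
s0 | zz[y]yzxz   read y → write y, move ←, go to s4
s4 | z[z]yyzxz   read z → write y, move →, go to s2
s2 | zy[y]yzxz   read y → write _, move →, go to s0
s0 | zy_[y]zxz
After 21 steps: state s0, head at 3, tape zy_yzxz.

state s0, head at 3, tape zy_yzxz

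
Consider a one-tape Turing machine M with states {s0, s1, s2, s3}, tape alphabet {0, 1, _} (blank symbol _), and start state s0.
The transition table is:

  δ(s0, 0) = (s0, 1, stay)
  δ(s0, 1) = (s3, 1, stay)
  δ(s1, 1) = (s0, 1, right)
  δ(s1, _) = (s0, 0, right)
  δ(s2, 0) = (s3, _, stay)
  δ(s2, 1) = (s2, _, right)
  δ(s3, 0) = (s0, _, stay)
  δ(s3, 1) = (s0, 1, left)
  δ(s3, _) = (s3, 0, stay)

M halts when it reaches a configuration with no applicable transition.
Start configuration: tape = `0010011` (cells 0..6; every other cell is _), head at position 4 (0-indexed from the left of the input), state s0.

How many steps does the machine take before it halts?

14

s0 | _0010[0]11   read 0 → write 1, move stay, go to s0
s0 | _0010[1]11   read 1 → write 1, move stay, go to s3
s3 | _0010[1]11   read 1 → write 1, move left, go to s0
s0 | _001[0]111   read 0 → write 1, move stay, go to s0
s0 | _001[1]111   read 1 → write 1, move stay, go to s3
s3 | _001[1]111   read 1 → write 1, move left, go to s0
s0 | _00[1]1111   read 1 → write 1, move stay, go to s3
s3 | _00[1]1111   read 1 → write 1, move left, go to s0
s0 | _0[0]11111   read 0 → write 1, move stay, go to s0
s0 | _0[1]11111   read 1 → write 1, move stay, go to s3
s3 | _0[1]11111   read 1 → write 1, move left, go to s0
s0 | _[0]111111   read 0 → write 1, move stay, go to s0
s0 | _[1]111111   read 1 → write 1, move stay, go to s3
s3 | _[1]111111   read 1 → write 1, move left, go to s0
s0 | [_]1111111
M halts after 14 transitions.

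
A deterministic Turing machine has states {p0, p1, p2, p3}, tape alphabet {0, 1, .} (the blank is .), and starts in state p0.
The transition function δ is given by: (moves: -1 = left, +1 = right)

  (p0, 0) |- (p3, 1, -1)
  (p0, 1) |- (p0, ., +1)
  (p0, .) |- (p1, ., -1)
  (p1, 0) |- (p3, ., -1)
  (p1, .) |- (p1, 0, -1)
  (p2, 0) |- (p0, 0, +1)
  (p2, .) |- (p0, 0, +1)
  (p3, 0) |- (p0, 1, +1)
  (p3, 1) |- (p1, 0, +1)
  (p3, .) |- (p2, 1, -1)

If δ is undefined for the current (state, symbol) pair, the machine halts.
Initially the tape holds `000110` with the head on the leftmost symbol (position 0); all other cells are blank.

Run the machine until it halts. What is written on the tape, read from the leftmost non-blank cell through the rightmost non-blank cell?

001.0.00

state=p0 head=0 tape=..[0]00110.   (p0,0)→(p3,1,-1)
state=p3 head=-1 tape=.[.]100110.   (p3,.)→(p2,1,-1)
state=p2 head=-2 tape=[.]1100110.   (p2,.)→(p0,0,+1)
state=p0 head=-1 tape=0[1]100110.   (p0,1)→(p0,.,+1)
state=p0 head=0 tape=0.[1]00110.   (p0,1)→(p0,.,+1)
state=p0 head=1 tape=0..[0]0110.   (p0,0)→(p3,1,-1)
state=p3 head=0 tape=0.[.]10110.   (p3,.)→(p2,1,-1)
state=p2 head=-1 tape=0[.]110110.   (p2,.)→(p0,0,+1)
state=p0 head=0 tape=00[1]10110.   (p0,1)→(p0,.,+1)
state=p0 head=1 tape=00.[1]0110.   (p0,1)→(p0,.,+1)
state=p0 head=2 tape=00..[0]110.   (p0,0)→(p3,1,-1)
state=p3 head=1 tape=00.[.]1110.   (p3,.)→(p2,1,-1)
state=p2 head=0 tape=00[.]11110.   (p2,.)→(p0,0,+1)
state=p0 head=1 tape=000[1]1110.   (p0,1)→(p0,.,+1)
state=p0 head=2 tape=000.[1]110.   (p0,1)→(p0,.,+1)
state=p0 head=3 tape=000..[1]10.   (p0,1)→(p0,.,+1)
state=p0 head=4 tape=000...[1]0.   (p0,1)→(p0,.,+1)
state=p0 head=5 tape=000....[0].   (p0,0)→(p3,1,-1)
state=p3 head=4 tape=000...[.]1.   (p3,.)→(p2,1,-1)
state=p2 head=3 tape=000..[.]11.   (p2,.)→(p0,0,+1)
state=p0 head=4 tape=000..0[1]1.   (p0,1)→(p0,.,+1)
state=p0 head=5 tape=000..0.[1].   (p0,1)→(p0,.,+1)
state=p0 head=6 tape=000..0..[.]   (p0,.)→(p1,.,-1)
state=p1 head=5 tape=000..0.[.].   (p1,.)→(p1,0,-1)
state=p1 head=4 tape=000..0[.]0.   (p1,.)→(p1,0,-1)
state=p1 head=3 tape=000..[0]00.   (p1,0)→(p3,.,-1)
state=p3 head=2 tape=000.[.].00.   (p3,.)→(p2,1,-1)
state=p2 head=1 tape=000[.]1.00.   (p2,.)→(p0,0,+1)
state=p0 head=2 tape=0000[1].00.   (p0,1)→(p0,.,+1)
state=p0 head=3 tape=0000.[.]00.   (p0,.)→(p1,.,-1)
state=p1 head=2 tape=0000[.].00.   (p1,.)→(p1,0,-1)
state=p1 head=1 tape=000[0]0.00.   (p1,0)→(p3,.,-1)
state=p3 head=0 tape=00[0].0.00.   (p3,0)→(p0,1,+1)
state=p0 head=1 tape=001[.]0.00.   (p0,.)→(p1,.,-1)
state=p1 head=0 tape=00[1].0.00.
The non-blank tape span at halt is 001.0.00.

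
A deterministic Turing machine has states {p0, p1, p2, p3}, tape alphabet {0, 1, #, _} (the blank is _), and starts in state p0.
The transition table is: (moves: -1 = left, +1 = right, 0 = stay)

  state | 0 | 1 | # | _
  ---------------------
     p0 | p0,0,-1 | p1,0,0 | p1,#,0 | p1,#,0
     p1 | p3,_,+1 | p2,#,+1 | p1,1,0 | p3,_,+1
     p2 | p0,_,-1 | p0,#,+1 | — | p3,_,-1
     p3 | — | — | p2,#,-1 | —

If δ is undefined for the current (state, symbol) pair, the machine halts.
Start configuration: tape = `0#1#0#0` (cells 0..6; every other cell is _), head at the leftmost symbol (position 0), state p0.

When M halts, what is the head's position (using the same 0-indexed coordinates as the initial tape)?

p0 | ___[0]#1#0#0   read 0 → write 0, move -1, go to p0
p0 | __[_]0#1#0#0   read _ → write #, move 0, go to p1
p1 | __[#]0#1#0#0   read # → write 1, move 0, go to p1
p1 | __[1]0#1#0#0   read 1 → write #, move +1, go to p2
p2 | __#[0]#1#0#0   read 0 → write _, move -1, go to p0
p0 | __[#]_#1#0#0   read # → write #, move 0, go to p1
p1 | __[#]_#1#0#0   read # → write 1, move 0, go to p1
p1 | __[1]_#1#0#0   read 1 → write #, move +1, go to p2
p2 | __#[_]#1#0#0   read _ → write _, move -1, go to p3
p3 | __[#]_#1#0#0   read # → write #, move -1, go to p2
p2 | _[_]#_#1#0#0   read _ → write _, move -1, go to p3
p3 | [_]_#_#1#0#0
At halt the head is at cell -3.

-3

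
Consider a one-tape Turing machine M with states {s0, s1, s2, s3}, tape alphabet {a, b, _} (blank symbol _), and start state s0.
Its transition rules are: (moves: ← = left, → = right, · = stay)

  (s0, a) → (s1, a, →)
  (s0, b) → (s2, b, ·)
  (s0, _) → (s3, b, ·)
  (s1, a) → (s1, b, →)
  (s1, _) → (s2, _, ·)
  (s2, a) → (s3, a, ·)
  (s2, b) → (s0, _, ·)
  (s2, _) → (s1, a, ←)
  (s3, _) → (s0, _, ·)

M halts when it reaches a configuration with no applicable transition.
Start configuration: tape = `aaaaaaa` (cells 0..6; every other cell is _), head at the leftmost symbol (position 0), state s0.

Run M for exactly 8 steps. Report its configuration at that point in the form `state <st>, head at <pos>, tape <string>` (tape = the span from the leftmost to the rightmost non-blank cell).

state s2, head at 7, tape abbbbbb

s0 | [a]aaaaaa_   read a → write a, move →, go to s1
s1 | a[a]aaaaa_   read a → write b, move →, go to s1
s1 | ab[a]aaaa_   read a → write b, move →, go to s1
s1 | abb[a]aaa_   read a → write b, move →, go to s1
s1 | abbb[a]aa_   read a → write b, move →, go to s1
s1 | abbbb[a]a_   read a → write b, move →, go to s1
s1 | abbbbb[a]_   read a → write b, move →, go to s1
s1 | abbbbbb[_]   read _ → write _, move ·, go to s2
s2 | abbbbbb[_]
After 8 steps: state s2, head at 7, tape abbbbbb.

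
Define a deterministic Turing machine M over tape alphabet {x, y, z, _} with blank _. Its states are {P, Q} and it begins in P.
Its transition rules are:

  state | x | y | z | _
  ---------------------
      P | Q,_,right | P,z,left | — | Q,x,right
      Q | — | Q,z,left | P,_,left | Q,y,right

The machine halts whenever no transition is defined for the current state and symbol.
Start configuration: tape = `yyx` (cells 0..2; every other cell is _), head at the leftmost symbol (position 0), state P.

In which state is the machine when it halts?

Q

state=P head=0 tape=__[y]yx   (P,y)→(P,z,left)
state=P head=-1 tape=_[_]zyx   (P,_)→(Q,x,right)
state=Q head=0 tape=_x[z]yx   (Q,z)→(P,_,left)
state=P head=-1 tape=_[x]_yx   (P,x)→(Q,_,right)
state=Q head=0 tape=__[_]yx   (Q,_)→(Q,y,right)
state=Q head=1 tape=__y[y]x   (Q,y)→(Q,z,left)
state=Q head=0 tape=__[y]zx   (Q,y)→(Q,z,left)
state=Q head=-1 tape=_[_]zzx   (Q,_)→(Q,y,right)
state=Q head=0 tape=_y[z]zx   (Q,z)→(P,_,left)
state=P head=-1 tape=_[y]_zx   (P,y)→(P,z,left)
state=P head=-2 tape=[_]z_zx   (P,_)→(Q,x,right)
state=Q head=-1 tape=x[z]_zx   (Q,z)→(P,_,left)
state=P head=-2 tape=[x]__zx   (P,x)→(Q,_,right)
state=Q head=-1 tape=_[_]_zx   (Q,_)→(Q,y,right)
state=Q head=0 tape=_y[_]zx   (Q,_)→(Q,y,right)
state=Q head=1 tape=_yy[z]x   (Q,z)→(P,_,left)
state=P head=0 tape=_y[y]_x   (P,y)→(P,z,left)
state=P head=-1 tape=_[y]z_x   (P,y)→(P,z,left)
state=P head=-2 tape=[_]zz_x   (P,_)→(Q,x,right)
state=Q head=-1 tape=x[z]z_x   (Q,z)→(P,_,left)
state=P head=-2 tape=[x]_z_x   (P,x)→(Q,_,right)
state=Q head=-1 tape=_[_]z_x   (Q,_)→(Q,y,right)
state=Q head=0 tape=_y[z]_x   (Q,z)→(P,_,left)
state=P head=-1 tape=_[y]__x   (P,y)→(P,z,left)
state=P head=-2 tape=[_]z__x   (P,_)→(Q,x,right)
state=Q head=-1 tape=x[z]__x   (Q,z)→(P,_,left)
state=P head=-2 tape=[x]___x   (P,x)→(Q,_,right)
state=Q head=-1 tape=_[_]__x   (Q,_)→(Q,y,right)
state=Q head=0 tape=_y[_]_x   (Q,_)→(Q,y,right)
state=Q head=1 tape=_yy[_]x   (Q,_)→(Q,y,right)
state=Q head=2 tape=_yyy[x]
No transition is defined for (Q, x); M halts in state Q.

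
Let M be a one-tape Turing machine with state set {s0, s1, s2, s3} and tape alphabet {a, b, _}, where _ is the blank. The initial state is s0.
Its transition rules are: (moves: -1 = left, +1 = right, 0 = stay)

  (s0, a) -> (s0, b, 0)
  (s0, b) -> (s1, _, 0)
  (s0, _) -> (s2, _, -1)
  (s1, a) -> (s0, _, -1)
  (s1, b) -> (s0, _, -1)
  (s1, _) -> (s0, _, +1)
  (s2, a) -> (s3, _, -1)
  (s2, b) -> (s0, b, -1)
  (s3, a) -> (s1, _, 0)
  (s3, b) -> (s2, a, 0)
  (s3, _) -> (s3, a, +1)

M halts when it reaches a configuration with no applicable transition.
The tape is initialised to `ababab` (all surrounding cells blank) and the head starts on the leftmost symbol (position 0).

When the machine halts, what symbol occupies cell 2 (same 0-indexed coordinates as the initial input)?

_

state=s0 head=0 tape=[a]babab_   (s0,a)→(s0,b,0)
state=s0 head=0 tape=[b]babab_   (s0,b)→(s1,_,0)
state=s1 head=0 tape=[_]babab_   (s1,_)→(s0,_,+1)
state=s0 head=1 tape=_[b]abab_   (s0,b)→(s1,_,0)
state=s1 head=1 tape=_[_]abab_   (s1,_)→(s0,_,+1)
state=s0 head=2 tape=__[a]bab_   (s0,a)→(s0,b,0)
state=s0 head=2 tape=__[b]bab_   (s0,b)→(s1,_,0)
state=s1 head=2 tape=__[_]bab_   (s1,_)→(s0,_,+1)
state=s0 head=3 tape=___[b]ab_   (s0,b)→(s1,_,0)
state=s1 head=3 tape=___[_]ab_   (s1,_)→(s0,_,+1)
state=s0 head=4 tape=____[a]b_   (s0,a)→(s0,b,0)
state=s0 head=4 tape=____[b]b_   (s0,b)→(s1,_,0)
state=s1 head=4 tape=____[_]b_   (s1,_)→(s0,_,+1)
state=s0 head=5 tape=_____[b]_   (s0,b)→(s1,_,0)
state=s1 head=5 tape=_____[_]_   (s1,_)→(s0,_,+1)
state=s0 head=6 tape=______[_]   (s0,_)→(s2,_,-1)
state=s2 head=5 tape=_____[_]_
Cell 2 holds _ when M halts.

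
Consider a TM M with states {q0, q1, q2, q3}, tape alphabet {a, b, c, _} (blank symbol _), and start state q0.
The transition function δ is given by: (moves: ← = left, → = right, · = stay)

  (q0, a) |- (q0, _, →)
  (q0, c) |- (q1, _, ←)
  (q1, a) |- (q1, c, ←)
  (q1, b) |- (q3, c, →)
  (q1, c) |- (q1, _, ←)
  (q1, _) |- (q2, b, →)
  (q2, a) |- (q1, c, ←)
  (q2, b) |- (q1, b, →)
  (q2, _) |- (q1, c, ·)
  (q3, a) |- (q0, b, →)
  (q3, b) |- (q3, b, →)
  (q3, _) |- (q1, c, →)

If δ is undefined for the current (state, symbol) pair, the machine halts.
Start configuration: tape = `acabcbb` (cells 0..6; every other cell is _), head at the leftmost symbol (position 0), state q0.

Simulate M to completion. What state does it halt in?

q2

q0 | _[a]cabcbb   read a → write _, move →, go to q0
q0 | __[c]abcbb   read c → write _, move ←, go to q1
q1 | _[_]_abcbb   read _ → write b, move →, go to q2
q2 | _b[_]abcbb   read _ → write c, move ·, go to q1
q1 | _b[c]abcbb   read c → write _, move ←, go to q1
q1 | _[b]_abcbb   read b → write c, move →, go to q3
q3 | _c[_]abcbb   read _ → write c, move →, go to q1
q1 | _cc[a]bcbb   read a → write c, move ←, go to q1
q1 | _c[c]cbcbb   read c → write _, move ←, go to q1
q1 | _[c]_cbcbb   read c → write _, move ←, go to q1
q1 | [_]__cbcbb   read _ → write b, move →, go to q2
q2 | b[_]_cbcbb   read _ → write c, move ·, go to q1
q1 | b[c]_cbcbb   read c → write _, move ←, go to q1
q1 | [b]__cbcbb   read b → write c, move →, go to q3
q3 | c[_]_cbcbb   read _ → write c, move →, go to q1
q1 | cc[_]cbcbb   read _ → write b, move →, go to q2
q2 | ccb[c]bcbb
No transition is defined for (q2, c); M halts in state q2.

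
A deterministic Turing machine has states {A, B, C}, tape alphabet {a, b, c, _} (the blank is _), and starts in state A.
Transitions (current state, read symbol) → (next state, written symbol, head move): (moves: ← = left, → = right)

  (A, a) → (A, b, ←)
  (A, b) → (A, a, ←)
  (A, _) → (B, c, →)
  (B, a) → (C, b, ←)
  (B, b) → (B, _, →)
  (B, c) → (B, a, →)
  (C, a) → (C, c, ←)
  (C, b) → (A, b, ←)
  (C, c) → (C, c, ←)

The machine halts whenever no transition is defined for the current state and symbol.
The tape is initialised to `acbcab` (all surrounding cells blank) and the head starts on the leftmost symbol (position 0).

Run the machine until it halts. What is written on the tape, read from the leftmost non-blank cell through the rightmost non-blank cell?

c_a_cbb

state=A head=0 tape=_[a]cbcab   (A,a)→(A,b,←)
state=A head=-1 tape=[_]bcbcab   (A,_)→(B,c,→)
state=B head=0 tape=c[b]cbcab   (B,b)→(B,_,→)
state=B head=1 tape=c_[c]bcab   (B,c)→(B,a,→)
state=B head=2 tape=c_a[b]cab   (B,b)→(B,_,→)
state=B head=3 tape=c_a_[c]ab   (B,c)→(B,a,→)
state=B head=4 tape=c_a_a[a]b   (B,a)→(C,b,←)
state=C head=3 tape=c_a_[a]bb   (C,a)→(C,c,←)
state=C head=2 tape=c_a[_]cbb
The non-blank tape span at halt is c_a_cbb.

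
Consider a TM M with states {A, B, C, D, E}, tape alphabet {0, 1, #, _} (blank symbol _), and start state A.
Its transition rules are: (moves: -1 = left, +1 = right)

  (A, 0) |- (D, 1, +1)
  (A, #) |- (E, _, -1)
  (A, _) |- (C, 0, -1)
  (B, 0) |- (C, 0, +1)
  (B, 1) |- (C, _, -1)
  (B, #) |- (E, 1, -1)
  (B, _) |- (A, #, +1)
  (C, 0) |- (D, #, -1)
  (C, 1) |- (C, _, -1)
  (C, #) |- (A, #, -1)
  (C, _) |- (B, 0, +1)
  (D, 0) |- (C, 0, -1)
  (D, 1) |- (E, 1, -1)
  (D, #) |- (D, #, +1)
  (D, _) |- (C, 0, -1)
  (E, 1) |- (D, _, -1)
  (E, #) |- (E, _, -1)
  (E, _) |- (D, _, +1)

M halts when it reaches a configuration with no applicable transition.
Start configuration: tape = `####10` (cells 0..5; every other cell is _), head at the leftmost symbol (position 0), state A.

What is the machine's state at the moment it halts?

state=A head=0 tape=__[#]###10   (A,#)→(E,_,-1)
state=E head=-1 tape=_[_]_###10   (E,_)→(D,_,+1)
state=D head=0 tape=__[_]###10   (D,_)→(C,0,-1)
state=C head=-1 tape=_[_]0###10   (C,_)→(B,0,+1)
state=B head=0 tape=_0[0]###10   (B,0)→(C,0,+1)
state=C head=1 tape=_00[#]##10   (C,#)→(A,#,-1)
state=A head=0 tape=_0[0]###10   (A,0)→(D,1,+1)
state=D head=1 tape=_01[#]##10   (D,#)→(D,#,+1)
state=D head=2 tape=_01#[#]#10   (D,#)→(D,#,+1)
state=D head=3 tape=_01##[#]10   (D,#)→(D,#,+1)
state=D head=4 tape=_01###[1]0   (D,1)→(E,1,-1)
state=E head=3 tape=_01##[#]10   (E,#)→(E,_,-1)
state=E head=2 tape=_01#[#]_10   (E,#)→(E,_,-1)
state=E head=1 tape=_01[#]__10   (E,#)→(E,_,-1)
state=E head=0 tape=_0[1]___10   (E,1)→(D,_,-1)
state=D head=-1 tape=_[0]____10   (D,0)→(C,0,-1)
state=C head=-2 tape=[_]0____10   (C,_)→(B,0,+1)
state=B head=-1 tape=0[0]____10   (B,0)→(C,0,+1)
state=C head=0 tape=00[_]___10   (C,_)→(B,0,+1)
state=B head=1 tape=000[_]__10   (B,_)→(A,#,+1)
state=A head=2 tape=000#[_]_10   (A,_)→(C,0,-1)
state=C head=1 tape=000[#]0_10   (C,#)→(A,#,-1)
state=A head=0 tape=00[0]#0_10   (A,0)→(D,1,+1)
state=D head=1 tape=001[#]0_10   (D,#)→(D,#,+1)
state=D head=2 tape=001#[0]_10   (D,0)→(C,0,-1)
state=C head=1 tape=001[#]0_10   (C,#)→(A,#,-1)
state=A head=0 tape=00[1]#0_10
No transition is defined for (A, 1); M halts in state A.

A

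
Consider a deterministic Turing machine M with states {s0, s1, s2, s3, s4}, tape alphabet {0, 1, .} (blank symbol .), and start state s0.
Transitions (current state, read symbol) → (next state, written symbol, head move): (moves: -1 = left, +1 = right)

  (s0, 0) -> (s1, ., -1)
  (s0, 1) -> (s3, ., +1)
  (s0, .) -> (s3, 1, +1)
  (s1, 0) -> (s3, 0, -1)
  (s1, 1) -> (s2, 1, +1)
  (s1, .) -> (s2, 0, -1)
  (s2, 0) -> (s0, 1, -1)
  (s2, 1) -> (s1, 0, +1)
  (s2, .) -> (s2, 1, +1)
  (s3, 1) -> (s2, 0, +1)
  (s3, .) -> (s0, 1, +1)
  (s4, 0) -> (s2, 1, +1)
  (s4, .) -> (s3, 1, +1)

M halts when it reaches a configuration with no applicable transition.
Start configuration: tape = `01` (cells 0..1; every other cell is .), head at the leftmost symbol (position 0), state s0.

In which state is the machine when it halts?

s3

s0 | ..[0]1.   read 0 → write ., move -1, go to s1
s1 | .[.].1.   read . → write 0, move -1, go to s2
s2 | [.]0.1.   read . → write 1, move +1, go to s2
s2 | 1[0].1.   read 0 → write 1, move -1, go to s0
s0 | [1]1.1.   read 1 → write ., move +1, go to s3
s3 | .[1].1.   read 1 → write 0, move +1, go to s2
s2 | .0[.]1.   read . → write 1, move +1, go to s2
s2 | .01[1].   read 1 → write 0, move +1, go to s1
s1 | .010[.]   read . → write 0, move -1, go to s2
s2 | .01[0]0   read 0 → write 1, move -1, go to s0
s0 | .0[1]10   read 1 → write ., move +1, go to s3
s3 | .0.[1]0   read 1 → write 0, move +1, go to s2
s2 | .0.0[0]   read 0 → write 1, move -1, go to s0
s0 | .0.[0]1   read 0 → write ., move -1, go to s1
s1 | .0[.].1   read . → write 0, move -1, go to s2
s2 | .[0]0.1   read 0 → write 1, move -1, go to s0
s0 | [.]10.1   read . → write 1, move +1, go to s3
s3 | 1[1]0.1   read 1 → write 0, move +1, go to s2
s2 | 10[0].1   read 0 → write 1, move -1, go to s0
s0 | 1[0]1.1   read 0 → write ., move -1, go to s1
s1 | [1].1.1   read 1 → write 1, move +1, go to s2
s2 | 1[.]1.1   read . → write 1, move +1, go to s2
s2 | 11[1].1   read 1 → write 0, move +1, go to s1
s1 | 110[.]1   read . → write 0, move -1, go to s2
s2 | 11[0]01   read 0 → write 1, move -1, go to s0
s0 | 1[1]101   read 1 → write ., move +1, go to s3
s3 | 1.[1]01   read 1 → write 0, move +1, go to s2
s2 | 1.0[0]1   read 0 → write 1, move -1, go to s0
s0 | 1.[0]11   read 0 → write ., move -1, go to s1
s1 | 1[.].11   read . → write 0, move -1, go to s2
s2 | [1]0.11   read 1 → write 0, move +1, go to s1
s1 | 0[0].11   read 0 → write 0, move -1, go to s3
s3 | [0]0.11
No transition is defined for (s3, 0); M halts in state s3.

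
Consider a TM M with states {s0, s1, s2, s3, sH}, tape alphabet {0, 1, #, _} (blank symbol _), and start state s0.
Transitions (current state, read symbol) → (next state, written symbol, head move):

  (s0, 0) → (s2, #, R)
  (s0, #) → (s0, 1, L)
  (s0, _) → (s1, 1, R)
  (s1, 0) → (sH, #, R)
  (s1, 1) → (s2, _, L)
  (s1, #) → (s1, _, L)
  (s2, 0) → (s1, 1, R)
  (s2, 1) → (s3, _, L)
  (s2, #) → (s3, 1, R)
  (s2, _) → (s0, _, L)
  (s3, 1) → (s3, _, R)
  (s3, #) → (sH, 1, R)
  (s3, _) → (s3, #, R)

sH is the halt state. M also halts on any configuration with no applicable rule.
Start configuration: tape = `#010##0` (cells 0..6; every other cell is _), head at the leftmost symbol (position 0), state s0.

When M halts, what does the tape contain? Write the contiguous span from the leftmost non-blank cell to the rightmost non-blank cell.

state=s0 head=0 tape=__[#]010##0   (s0,#)→(s0,1,L)
state=s0 head=-1 tape=_[_]1010##0   (s0,_)→(s1,1,R)
state=s1 head=0 tape=_1[1]010##0   (s1,1)→(s2,_,L)
state=s2 head=-1 tape=_[1]_010##0   (s2,1)→(s3,_,L)
state=s3 head=-2 tape=[_]__010##0   (s3,_)→(s3,#,R)
state=s3 head=-1 tape=#[_]_010##0   (s3,_)→(s3,#,R)
state=s3 head=0 tape=##[_]010##0   (s3,_)→(s3,#,R)
state=s3 head=1 tape=###[0]10##0
The non-blank tape span at halt is ###010##0.

###010##0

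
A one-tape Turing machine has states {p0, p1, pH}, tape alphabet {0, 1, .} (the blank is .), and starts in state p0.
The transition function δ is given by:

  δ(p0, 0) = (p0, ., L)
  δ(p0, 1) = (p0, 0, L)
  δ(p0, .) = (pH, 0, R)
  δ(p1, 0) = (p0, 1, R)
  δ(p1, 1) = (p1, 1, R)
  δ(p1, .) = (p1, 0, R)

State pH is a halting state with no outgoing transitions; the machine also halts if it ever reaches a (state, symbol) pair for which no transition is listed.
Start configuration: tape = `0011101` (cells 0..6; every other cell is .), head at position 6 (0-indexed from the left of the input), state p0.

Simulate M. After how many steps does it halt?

p0 | .001110[1]   read 1 → write 0, move L, go to p0
p0 | .00111[0]0   read 0 → write ., move L, go to p0
p0 | .0011[1].0   read 1 → write 0, move L, go to p0
p0 | .001[1]0.0   read 1 → write 0, move L, go to p0
p0 | .00[1]00.0   read 1 → write 0, move L, go to p0
p0 | .0[0]000.0   read 0 → write ., move L, go to p0
p0 | .[0].000.0   read 0 → write ., move L, go to p0
p0 | [.]..000.0   read . → write 0, move R, go to pH
pH | 0[.].000.0
M halts after 8 transitions.

8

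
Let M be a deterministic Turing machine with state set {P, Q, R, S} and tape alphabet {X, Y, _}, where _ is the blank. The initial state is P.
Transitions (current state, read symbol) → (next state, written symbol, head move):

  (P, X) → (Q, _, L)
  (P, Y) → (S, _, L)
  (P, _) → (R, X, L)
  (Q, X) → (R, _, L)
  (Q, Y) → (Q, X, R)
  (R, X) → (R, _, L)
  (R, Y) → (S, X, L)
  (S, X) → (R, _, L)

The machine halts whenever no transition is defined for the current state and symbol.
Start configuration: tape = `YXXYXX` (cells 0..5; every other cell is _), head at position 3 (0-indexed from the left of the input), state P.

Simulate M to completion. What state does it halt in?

P | _YXX[Y]XX   read Y → write _, move L, go to S
S | _YX[X]_XX   read X → write _, move L, go to R
R | _Y[X]__XX   read X → write _, move L, go to R
R | _[Y]___XX   read Y → write X, move L, go to S
S | [_]X___XX
No transition is defined for (S, _); M halts in state S.

S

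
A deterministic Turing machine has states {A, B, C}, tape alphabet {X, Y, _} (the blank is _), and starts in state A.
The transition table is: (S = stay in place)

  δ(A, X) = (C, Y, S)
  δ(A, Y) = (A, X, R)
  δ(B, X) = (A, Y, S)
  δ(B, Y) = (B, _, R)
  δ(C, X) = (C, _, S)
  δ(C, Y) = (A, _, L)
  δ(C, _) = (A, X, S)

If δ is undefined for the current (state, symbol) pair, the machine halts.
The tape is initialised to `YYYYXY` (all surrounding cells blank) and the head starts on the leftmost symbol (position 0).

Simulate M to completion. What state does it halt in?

A

state=A head=0 tape=_[Y]YYYXY   (A,Y)→(A,X,R)
state=A head=1 tape=_X[Y]YYXY   (A,Y)→(A,X,R)
state=A head=2 tape=_XX[Y]YXY   (A,Y)→(A,X,R)
state=A head=3 tape=_XXX[Y]XY   (A,Y)→(A,X,R)
state=A head=4 tape=_XXXX[X]Y   (A,X)→(C,Y,S)
state=C head=4 tape=_XXXX[Y]Y   (C,Y)→(A,_,L)
state=A head=3 tape=_XXX[X]_Y   (A,X)→(C,Y,S)
state=C head=3 tape=_XXX[Y]_Y   (C,Y)→(A,_,L)
state=A head=2 tape=_XX[X]__Y   (A,X)→(C,Y,S)
state=C head=2 tape=_XX[Y]__Y   (C,Y)→(A,_,L)
state=A head=1 tape=_X[X]___Y   (A,X)→(C,Y,S)
state=C head=1 tape=_X[Y]___Y   (C,Y)→(A,_,L)
state=A head=0 tape=_[X]____Y   (A,X)→(C,Y,S)
state=C head=0 tape=_[Y]____Y   (C,Y)→(A,_,L)
state=A head=-1 tape=[_]_____Y
No transition is defined for (A, _); M halts in state A.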